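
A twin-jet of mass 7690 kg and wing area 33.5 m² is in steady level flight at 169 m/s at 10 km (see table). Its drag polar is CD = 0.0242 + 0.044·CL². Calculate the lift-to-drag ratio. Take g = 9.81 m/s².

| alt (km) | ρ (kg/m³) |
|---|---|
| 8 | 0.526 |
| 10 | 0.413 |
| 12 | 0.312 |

At 10 km, from the table: ρ = 0.413 kg/m³.
In steady level flight, lift balances weight: W = mg = 7690 × 9.81 = 75439 N.
q = ½ρv² = ½ × 0.413 × 169² = 5898 Pa.
CL = 2W/(ρv²S) = 2×75439/(0.413×169²×33.5) = 0.3818.
CD = 0.0242 + 0.044 × 0.3818² = 0.03061.
L/D = CL/CD = 0.3818 / 0.03061 = 12.5

L/D = 12.5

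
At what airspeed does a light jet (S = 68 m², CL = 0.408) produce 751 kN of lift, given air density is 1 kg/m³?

v = 233 m/s

L = ½ρv²S·CL ⇒ v = √(2L/(ρ·S·CL))
v = √(2 × 7.51×10^5 / (1 × 68 × 0.408)) = √54140 = 233 m/s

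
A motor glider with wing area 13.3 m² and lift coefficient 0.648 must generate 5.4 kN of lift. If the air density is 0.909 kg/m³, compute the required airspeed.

L = ½ρv²S·CL ⇒ v = √(2L/(ρ·S·CL))
v = √(2 × 5400 / (0.909 × 13.3 × 0.648)) = √1379 = 37.1 m/s

v = 37.1 m/s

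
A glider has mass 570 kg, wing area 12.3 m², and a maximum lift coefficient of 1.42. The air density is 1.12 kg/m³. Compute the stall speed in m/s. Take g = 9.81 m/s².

At stall, lift equals weight: L = W = m·g = 570 × 9.81 = 5592 N.
From L = ½ρV²S·CL,max = W: V_stall = √(2W/(ρSCL,max)) = √(2·5592/(1.12·12.3·1.42))
V_stall = √571.7 = 23.9 m/s

V_stall = 23.9 m/s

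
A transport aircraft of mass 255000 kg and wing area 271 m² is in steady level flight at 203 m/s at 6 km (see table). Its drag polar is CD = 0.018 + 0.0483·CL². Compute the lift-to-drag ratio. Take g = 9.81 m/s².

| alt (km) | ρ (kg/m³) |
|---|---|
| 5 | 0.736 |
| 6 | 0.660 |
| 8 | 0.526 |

L/D = 16.9

At 6 km, from the table: ρ = 0.660 kg/m³.
Level flight ⇒ L = W = m·g = 255000 × 9.81 = 2.5016×10^6 N.
Dynamic pressure q = 0.5 × 0.66 × 203² = 13600 Pa.
CL = W/(q·S) = 2.5016×10^6 / (13600 × 271) = 0.6788.
CD = 0.018 + 0.0483 × 0.6788² = 0.04025.
L/D = CL/CD = 0.6788 / 0.04025 = 16.9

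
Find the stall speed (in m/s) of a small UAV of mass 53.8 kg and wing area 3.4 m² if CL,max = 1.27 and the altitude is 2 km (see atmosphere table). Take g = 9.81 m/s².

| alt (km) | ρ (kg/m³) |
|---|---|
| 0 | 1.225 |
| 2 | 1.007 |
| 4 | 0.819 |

V_stall = 15.6 m/s

At 2 km, from the table: ρ = 1.007 kg/m³.
Weight W = mg = 53.8 × 9.81 = 527.8 N.
V_stall = √(2W/(ρ·S·CL,max)) = √(2 × 527.8 / (1.007 × 3.4 × 1.27))
V_stall = √242.8 = 15.6 m/s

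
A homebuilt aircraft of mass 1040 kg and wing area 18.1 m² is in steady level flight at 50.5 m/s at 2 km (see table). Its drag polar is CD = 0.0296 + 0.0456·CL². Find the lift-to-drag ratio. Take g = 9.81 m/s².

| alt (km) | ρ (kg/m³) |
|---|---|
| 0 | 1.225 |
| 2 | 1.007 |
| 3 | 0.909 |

L/D = 11.4

At 2 km, from the table: ρ = 1.007 kg/m³.
Weight W = mg = 1040 × 9.81 = 10202 N; in level flight L = W.
q = ½ρv² = ½ × 1.007 × 50.5² = 1284 Pa.
CL = 2W/(ρv²S) = 2×10202/(1.007×50.5²×18.1) = 0.439.
CD = 0.0296 + 0.0456 × 0.439² = 0.03839.
L/D = CL/CD = 0.439 / 0.03839 = 11.4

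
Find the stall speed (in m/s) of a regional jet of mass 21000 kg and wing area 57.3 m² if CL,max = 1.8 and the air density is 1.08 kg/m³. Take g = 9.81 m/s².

V_stall = 60.8 m/s

Stall occurs when L = W at CL,max. W = mg = 21000 × 9.81 = 2.06×10^5 N.
V_stall = √(2W/(ρ·S·CL,max)) = √(2 × 2.06×10^5 / (1.08 × 57.3 × 1.8))
V_stall = √3699 = 60.8 m/s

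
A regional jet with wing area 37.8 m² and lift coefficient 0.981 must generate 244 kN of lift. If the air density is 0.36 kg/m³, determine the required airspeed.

v = 191 m/s

L = ½ρv²S·CL ⇒ v = √(2L/(ρ·S·CL))
v = √(2 × 2.44×10^5 / (0.36 × 37.8 × 0.981)) = √36560 = 191 m/s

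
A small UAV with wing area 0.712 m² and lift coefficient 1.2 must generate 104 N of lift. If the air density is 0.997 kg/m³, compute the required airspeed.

L = ½ρv²S·CL ⇒ v = √(2L/(ρ·S·CL))
v = √(2 × 104 / (0.997 × 0.712 × 1.2)) = √244.2 = 15.6 m/s

v = 15.6 m/s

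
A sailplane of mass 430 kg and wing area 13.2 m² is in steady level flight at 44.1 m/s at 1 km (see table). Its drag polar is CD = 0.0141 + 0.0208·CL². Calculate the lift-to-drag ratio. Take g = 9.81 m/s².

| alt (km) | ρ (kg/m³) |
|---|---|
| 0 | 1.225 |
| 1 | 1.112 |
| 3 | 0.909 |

At 1 km, from the table: ρ = 1.112 kg/m³.
In steady level flight, lift balances weight: W = mg = 430 × 9.81 = 4218.3 N.
Dynamic pressure q = 0.5 × 1.112 × 44.1² = 1081 Pa.
CL = 2W/(ρv²S) = 2×4218.3/(1.112×44.1²×13.2) = 0.2955.
CD = 0.0141 + 0.0208 × 0.2955² = 0.01592.
L/D = CL/CD = 0.2955 / 0.01592 = 18.6

L/D = 18.6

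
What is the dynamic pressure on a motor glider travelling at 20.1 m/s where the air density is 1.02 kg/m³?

q = ½ρv² = ½ × 1.02 × 20.1² = 206 Pa

q = 206 Pa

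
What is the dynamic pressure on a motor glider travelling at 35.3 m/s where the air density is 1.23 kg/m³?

q = ½ρv² = ½ × 1.23 × 35.3² = 766 Pa

q = 766 Pa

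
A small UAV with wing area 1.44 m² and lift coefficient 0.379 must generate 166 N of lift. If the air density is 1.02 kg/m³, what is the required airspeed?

L = ½ρv²S·CL ⇒ v = √(2L/(ρ·S·CL))
v = √(2 × 166 / (1.02 × 1.44 × 0.379)) = √596.4 = 24.4 m/s

v = 24.4 m/s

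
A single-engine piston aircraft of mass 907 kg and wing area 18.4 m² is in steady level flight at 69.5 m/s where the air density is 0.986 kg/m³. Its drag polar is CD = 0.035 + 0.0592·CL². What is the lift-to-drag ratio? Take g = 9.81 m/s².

Level flight ⇒ L = W = m·g = 907 × 9.81 = 8897.7 N.
Dynamic pressure q = 0.5 × 0.986 × 69.5² = 2381 Pa.
CL = 2W/(ρv²S) = 2×8897.7/(0.986×69.5²×18.4) = 0.2031.
CD = 0.035 + 0.0592 × 0.2031² = 0.03744.
L/D = CL/CD = 0.2031 / 0.03744 = 5.42

L/D = 5.42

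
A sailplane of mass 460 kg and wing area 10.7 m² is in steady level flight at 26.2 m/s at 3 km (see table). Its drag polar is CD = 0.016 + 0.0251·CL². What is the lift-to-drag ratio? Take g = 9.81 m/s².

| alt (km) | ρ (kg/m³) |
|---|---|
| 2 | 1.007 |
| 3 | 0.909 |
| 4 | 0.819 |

At 3 km, from the table: ρ = 0.909 kg/m³.
Level flight ⇒ L = W = m·g = 460 × 9.81 = 4512.6 N.
q = ½ρv² = ½ × 0.909 × 26.2² = 312 Pa.
Required CL = L/(qS) = 4512.6/(312·10.7) = 1.352.
CD = 0.016 + 0.0251 × 1.352² = 0.06187.
L/D = CL/CD = 1.352 / 0.06187 = 21.9

L/D = 21.9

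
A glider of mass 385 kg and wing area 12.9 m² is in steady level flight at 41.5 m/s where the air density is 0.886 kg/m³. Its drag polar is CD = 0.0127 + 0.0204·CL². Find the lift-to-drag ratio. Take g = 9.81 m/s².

In steady level flight, lift balances weight: W = mg = 385 × 9.81 = 3776.9 N.
q = ½ρv² = ½ × 0.886 × 41.5² = 763 Pa.
Required CL = L/(qS) = 3776.9/(763·12.9) = 0.3837.
CD = 0.0127 + 0.0204 × 0.3837² = 0.0157.
L/D = CL/CD = 0.3837 / 0.0157 = 24.4

L/D = 24.4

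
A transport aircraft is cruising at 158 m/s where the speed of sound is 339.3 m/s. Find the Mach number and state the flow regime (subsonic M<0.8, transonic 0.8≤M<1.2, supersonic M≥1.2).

M = 0.466 (subsonic)

M = v/a = 158 / 339.3 = 0.466
M = 0.466 → subsonic.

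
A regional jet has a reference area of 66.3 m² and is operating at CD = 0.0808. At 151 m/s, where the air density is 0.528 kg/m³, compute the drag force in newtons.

D = 32200 N

D = ½ρv²S·CD = ½ × 0.528 × 151² × 66.3 × 0.0808 = 32200 N ≈ 32.2 kN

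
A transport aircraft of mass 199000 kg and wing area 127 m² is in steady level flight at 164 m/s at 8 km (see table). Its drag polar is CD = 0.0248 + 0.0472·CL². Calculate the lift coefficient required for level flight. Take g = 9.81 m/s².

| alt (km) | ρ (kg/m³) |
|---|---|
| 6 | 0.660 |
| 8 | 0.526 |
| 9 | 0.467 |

At 8 km, from the table: ρ = 0.526 kg/m³.
In steady level flight, lift balances weight: W = mg = 199000 × 9.81 = 1.9522×10^6 N.
Dynamic pressure q = 0.5 × 0.526 × 164² = 7074 Pa.
CL = 2W/(ρv²S) = 2×1.9522×10^6/(0.526×164²×127) = 2.173.

CL = 2.17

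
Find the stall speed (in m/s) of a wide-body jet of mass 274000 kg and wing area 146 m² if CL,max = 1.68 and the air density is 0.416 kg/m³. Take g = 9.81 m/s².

At stall, lift equals weight: L = W = m·g = 274000 × 9.81 = 2.688×10^6 N.
V_stall = √(2W/(ρ·S·CL,max)) = √(2 × 2.688×10^6 / (0.416 × 146 × 1.68))
V_stall = √52690 = 230 m/s

V_stall = 230 m/s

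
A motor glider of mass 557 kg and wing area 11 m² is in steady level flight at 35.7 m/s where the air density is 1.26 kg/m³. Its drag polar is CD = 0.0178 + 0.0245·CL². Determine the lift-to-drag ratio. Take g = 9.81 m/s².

L/D = 22.8

Weight W = mg = 557 × 9.81 = 5464.2 N; in level flight L = W.
q = ½ρv² = ½ × 1.26 × 35.7² = 802.9 Pa.
CL = W/(q·S) = 5464.2 / (802.9 × 11) = 0.6187.
CD = 0.0178 + 0.0245 × 0.6187² = 0.02718.
L/D = CL/CD = 0.6187 / 0.02718 = 22.8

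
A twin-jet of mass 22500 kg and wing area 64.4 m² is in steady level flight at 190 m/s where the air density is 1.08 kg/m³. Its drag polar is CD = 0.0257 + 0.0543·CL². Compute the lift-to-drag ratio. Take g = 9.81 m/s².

Level flight ⇒ L = W = m·g = 22500 × 9.81 = 2.2072×10^5 N.
Dynamic pressure q = 0.5 × 1.08 × 190² = 19490 Pa.
CL = 2W/(ρv²S) = 2×2.2072×10^5/(1.08×190²×64.4) = 0.1758.
CD = 0.0257 + 0.0543 × 0.1758² = 0.02738.
L/D = CL/CD = 0.1758 / 0.02738 = 6.42

L/D = 6.42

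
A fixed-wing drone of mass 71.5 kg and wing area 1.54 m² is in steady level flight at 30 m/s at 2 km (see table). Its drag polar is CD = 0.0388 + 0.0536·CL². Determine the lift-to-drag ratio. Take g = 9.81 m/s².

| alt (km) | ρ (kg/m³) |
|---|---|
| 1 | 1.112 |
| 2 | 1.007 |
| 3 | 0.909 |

L/D = 10.8

At 2 km, from the table: ρ = 1.007 kg/m³.
Weight W = mg = 71.5 × 9.81 = 701.42 N; in level flight L = W.
q = ½ρv² = ½ × 1.007 × 30² = 453.1 Pa.
Required CL = L/(qS) = 701.42/(453.1·1.54) = 1.005.
CD = 0.0388 + 0.0536 × 1.005² = 0.09295.
L/D = CL/CD = 1.005 / 0.09295 = 10.8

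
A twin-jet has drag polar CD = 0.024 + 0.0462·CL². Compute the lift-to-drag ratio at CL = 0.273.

CD = 0.024 + 0.0462 × 0.273² = 0.02744
L/D = CL/CD = 0.273 / 0.02744 = 9.95

L/D = 9.95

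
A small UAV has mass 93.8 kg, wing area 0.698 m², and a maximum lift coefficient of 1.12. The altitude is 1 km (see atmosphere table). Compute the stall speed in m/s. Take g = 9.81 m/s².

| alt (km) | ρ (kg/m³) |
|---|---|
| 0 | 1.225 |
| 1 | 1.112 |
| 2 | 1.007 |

At 1 km, from the table: ρ = 1.112 kg/m³.
Weight W = mg = 93.8 × 9.81 = 920.2 N.
From L = ½ρV²S·CL,max = W: V_stall = √(2W/(ρSCL,max)) = √(2·920.2/(1.112·0.698·1.12))
V_stall = √2117 = 46 m/s

V_stall = 46 m/s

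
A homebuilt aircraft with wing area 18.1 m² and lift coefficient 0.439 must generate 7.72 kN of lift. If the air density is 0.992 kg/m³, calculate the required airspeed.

L = ½ρv²S·CL ⇒ v = √(2L/(ρ·S·CL))
v = √(2 × 7720 / (0.992 × 18.1 × 0.439)) = √1959 = 44.3 m/s

v = 44.3 m/s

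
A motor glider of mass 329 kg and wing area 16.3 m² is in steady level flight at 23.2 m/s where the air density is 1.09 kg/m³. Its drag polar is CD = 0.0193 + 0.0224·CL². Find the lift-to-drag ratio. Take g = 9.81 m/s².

L/D = 22.9

In steady level flight, lift balances weight: W = mg = 329 × 9.81 = 3227.5 N.
q = ½ρv² = ½ × 1.09 × 23.2² = 293.3 Pa.
CL = 2W/(ρv²S) = 2×3227.5/(1.09×23.2²×16.3) = 0.675.
CD = 0.0193 + 0.0224 × 0.675² = 0.02951.
L/D = CL/CD = 0.675 / 0.02951 = 22.9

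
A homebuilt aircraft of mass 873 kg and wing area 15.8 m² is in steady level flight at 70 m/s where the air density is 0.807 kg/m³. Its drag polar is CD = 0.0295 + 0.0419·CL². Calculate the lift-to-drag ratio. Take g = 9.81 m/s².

In steady level flight, lift balances weight: W = mg = 873 × 9.81 = 8564.1 N.
Dynamic pressure q = 0.5 × 0.807 × 70² = 1977 Pa.
CL = W/(q·S) = 8564.1 / (1977 × 15.8) = 0.2741.
CD = 0.0295 + 0.0419 × 0.2741² = 0.03265.
L/D = CL/CD = 0.2741 / 0.03265 = 8.4

L/D = 8.4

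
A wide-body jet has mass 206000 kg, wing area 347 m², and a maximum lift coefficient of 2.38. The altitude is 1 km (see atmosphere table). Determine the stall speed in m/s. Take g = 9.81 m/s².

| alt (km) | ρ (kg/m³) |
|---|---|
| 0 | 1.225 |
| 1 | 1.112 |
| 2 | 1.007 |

V_stall = 66.3 m/s

At 1 km, from the table: ρ = 1.112 kg/m³.
Stall occurs when L = W at CL,max. W = mg = 206000 × 9.81 = 2.021×10^6 N.
V_stall = √(2W/(ρ·S·CL,max)) = √(2 × 2.021×10^6 / (1.112 × 347 × 2.38))
V_stall = √4401 = 66.3 m/s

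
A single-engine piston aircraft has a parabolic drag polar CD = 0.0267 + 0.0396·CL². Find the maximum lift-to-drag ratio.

For CD = CD0 + K·CL², (L/D)max occurs at CL* = √(CD0/K) and equals 1/(2√(K·CD0)).
(L/D)max = 1/(2√(0.0396 × 0.0267)) = 1/(2 × 0.03252) = 15.4

(L/D)max = 15.4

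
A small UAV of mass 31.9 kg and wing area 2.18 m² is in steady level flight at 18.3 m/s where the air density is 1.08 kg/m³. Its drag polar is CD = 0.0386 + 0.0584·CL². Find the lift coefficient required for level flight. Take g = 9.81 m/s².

CL = 0.794

In steady level flight, lift balances weight: W = mg = 31.9 × 9.81 = 312.94 N.
Dynamic pressure q = 0.5 × 1.08 × 18.3² = 180.8 Pa.
Required CL = L/(qS) = 312.94/(180.8·2.18) = 0.7938.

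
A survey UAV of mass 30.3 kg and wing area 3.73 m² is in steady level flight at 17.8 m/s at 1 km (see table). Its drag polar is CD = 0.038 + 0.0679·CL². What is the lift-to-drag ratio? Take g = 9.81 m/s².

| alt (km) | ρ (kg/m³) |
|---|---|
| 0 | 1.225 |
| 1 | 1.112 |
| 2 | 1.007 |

L/D = 8.72

At 1 km, from the table: ρ = 1.112 kg/m³.
Level flight ⇒ L = W = m·g = 30.3 × 9.81 = 297.24 N.
q = ½ρv² = ½ × 1.112 × 17.8² = 176.2 Pa.
Required CL = L/(qS) = 297.24/(176.2·3.73) = 0.4524.
CD = 0.038 + 0.0679 × 0.4524² = 0.05189.
L/D = CL/CD = 0.4524 / 0.05189 = 8.72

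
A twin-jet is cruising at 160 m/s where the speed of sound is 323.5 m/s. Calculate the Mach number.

M = v/a = 160 / 323.5 = 0.495

M = 0.495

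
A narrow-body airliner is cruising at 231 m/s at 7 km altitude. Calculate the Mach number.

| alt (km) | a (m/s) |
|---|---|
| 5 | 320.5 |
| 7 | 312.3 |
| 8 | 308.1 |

M = 0.74

At 7 km, from the table: a = 312.3 m/s.
M = v/a = 231 / 312.3 = 0.74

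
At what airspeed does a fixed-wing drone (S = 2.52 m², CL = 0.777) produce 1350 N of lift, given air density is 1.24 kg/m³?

v = 33.3 m/s

L = ½ρv²S·CL ⇒ v = √(2L/(ρ·S·CL))
v = √(2 × 1350 / (1.24 × 2.52 × 0.777)) = √1112 = 33.3 m/s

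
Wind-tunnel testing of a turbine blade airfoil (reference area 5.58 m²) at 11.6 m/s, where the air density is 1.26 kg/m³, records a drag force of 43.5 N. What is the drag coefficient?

From D = ½ρv²S·CD, rearranging gives CD = 2D/(ρv²S).
CD = 2 × 43.5 / (1.26 × 11.6² × 5.58) = 0.092

CD = 0.092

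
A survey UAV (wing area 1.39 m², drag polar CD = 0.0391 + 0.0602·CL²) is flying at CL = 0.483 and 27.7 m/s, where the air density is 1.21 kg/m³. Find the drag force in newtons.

CD = 0.0391 + 0.0602 × 0.483² = 0.05314
D = ½ρv²S·CD = ½ × 1.21 × 27.7² × 1.39 × 0.05314 = 34.3 N

D = 34.3 N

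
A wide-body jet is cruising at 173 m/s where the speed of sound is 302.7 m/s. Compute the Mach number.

M = v/a = 173 / 302.7 = 0.572

M = 0.572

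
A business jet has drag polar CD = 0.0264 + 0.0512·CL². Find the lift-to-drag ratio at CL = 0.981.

CD = 0.0264 + 0.0512 × 0.981² = 0.07567
L/D = CL/CD = 0.981 / 0.07567 = 13

L/D = 13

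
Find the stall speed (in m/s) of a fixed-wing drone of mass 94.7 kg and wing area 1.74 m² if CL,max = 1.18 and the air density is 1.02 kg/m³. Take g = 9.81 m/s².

Weight W = mg = 94.7 × 9.81 = 929 N.
V_stall = √(2W/(ρ·S·CL,max)) = √(2 × 929 / (1.02 × 1.74 × 1.18))
V_stall = √887.2 = 29.8 m/s

V_stall = 29.8 m/s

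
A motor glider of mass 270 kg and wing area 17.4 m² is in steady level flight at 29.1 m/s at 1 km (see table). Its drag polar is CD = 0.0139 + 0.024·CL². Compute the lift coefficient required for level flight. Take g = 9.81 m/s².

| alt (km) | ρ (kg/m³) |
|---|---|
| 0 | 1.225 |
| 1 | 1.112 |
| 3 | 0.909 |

CL = 0.323

At 1 km, from the table: ρ = 1.112 kg/m³.
Weight W = mg = 270 × 9.81 = 2648.7 N; in level flight L = W.
q = ½ρv² = ½ × 1.112 × 29.1² = 470.8 Pa.
CL = 2W/(ρv²S) = 2×2648.7/(1.112×29.1²×17.4) = 0.3233.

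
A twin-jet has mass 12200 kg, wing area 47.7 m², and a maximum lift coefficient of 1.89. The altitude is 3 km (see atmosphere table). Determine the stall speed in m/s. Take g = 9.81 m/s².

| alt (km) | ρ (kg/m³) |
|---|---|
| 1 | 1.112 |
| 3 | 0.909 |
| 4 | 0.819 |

At 3 km, from the table: ρ = 0.909 kg/m³.
At stall, lift equals weight: L = W = m·g = 12200 × 9.81 = 1.197×10^5 N.
V_stall = √(2W/(ρ·S·CL,max)) = √(2 × 1.197×10^5 / (0.909 × 47.7 × 1.89))
V_stall = √2921 = 54 m/s

V_stall = 54 m/s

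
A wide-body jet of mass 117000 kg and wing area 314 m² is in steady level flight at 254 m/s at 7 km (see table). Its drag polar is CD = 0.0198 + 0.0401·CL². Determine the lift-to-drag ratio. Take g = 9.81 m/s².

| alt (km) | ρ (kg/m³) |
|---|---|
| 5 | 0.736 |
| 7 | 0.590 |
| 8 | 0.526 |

L/D = 9.03

At 7 km, from the table: ρ = 0.590 kg/m³.
Level flight ⇒ L = W = m·g = 117000 × 9.81 = 1.1478×10^6 N.
Dynamic pressure q = 0.5 × 0.59 × 254² = 19030 Pa.
Required CL = L/(qS) = 1.1478×10^6/(19030·314) = 0.1921.
CD = 0.0198 + 0.0401 × 0.1921² = 0.02128.
L/D = CL/CD = 0.1921 / 0.02128 = 9.03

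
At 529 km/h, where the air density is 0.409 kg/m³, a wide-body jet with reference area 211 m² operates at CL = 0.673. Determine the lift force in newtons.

Convert speed: v = 529 km/h ÷ 3.6 = 146.9 m/s.
L = ½ρv²S·CL = ½ × 0.409 × 146.9² × 211 × 0.673 = 6.27×10^5 N ≈ 627 kN

L = 6.27×10^5 N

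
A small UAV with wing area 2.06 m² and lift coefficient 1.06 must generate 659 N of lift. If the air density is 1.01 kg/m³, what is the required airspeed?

v = 24.4 m/s

L = ½ρv²S·CL ⇒ v = √(2L/(ρ·S·CL))
v = √(2 × 659 / (1.01 × 2.06 × 1.06)) = √597.6 = 24.4 m/s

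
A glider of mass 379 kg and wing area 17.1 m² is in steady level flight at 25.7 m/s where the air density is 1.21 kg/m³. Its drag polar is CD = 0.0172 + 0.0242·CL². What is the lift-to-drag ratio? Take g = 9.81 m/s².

L/D = 22.3

In steady level flight, lift balances weight: W = mg = 379 × 9.81 = 3718 N.
Dynamic pressure q = 0.5 × 1.21 × 25.7² = 399.6 Pa.
CL = 2W/(ρv²S) = 2×3718/(1.21×25.7²×17.1) = 0.5441.
CD = 0.0172 + 0.0242 × 0.5441² = 0.02436.
L/D = CL/CD = 0.5441 / 0.02436 = 22.3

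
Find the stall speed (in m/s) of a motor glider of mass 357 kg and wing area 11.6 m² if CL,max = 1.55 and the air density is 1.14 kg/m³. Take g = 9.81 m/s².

Stall occurs when L = W at CL,max. W = mg = 357 × 9.81 = 3502 N.
V_stall = √(2W/(ρ·S·CL,max)) = √(2 × 3502 / (1.14 × 11.6 × 1.55))
V_stall = √341.7 = 18.5 m/s

V_stall = 18.5 m/s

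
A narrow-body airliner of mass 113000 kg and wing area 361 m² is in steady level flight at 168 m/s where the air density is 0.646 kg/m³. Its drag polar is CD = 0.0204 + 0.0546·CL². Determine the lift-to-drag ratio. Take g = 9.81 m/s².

L/D = 12.7

In steady level flight, lift balances weight: W = mg = 113000 × 9.81 = 1.1085×10^6 N.
q = ½ρv² = ½ × 0.646 × 168² = 9116 Pa.
CL = 2W/(ρv²S) = 2×1.1085×10^6/(0.646×168²×361) = 0.3368.
CD = 0.0204 + 0.0546 × 0.3368² = 0.02659.
L/D = CL/CD = 0.3368 / 0.02659 = 12.7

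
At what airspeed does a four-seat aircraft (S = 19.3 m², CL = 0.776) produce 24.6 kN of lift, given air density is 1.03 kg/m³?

L = ½ρv²S·CL ⇒ v = √(2L/(ρ·S·CL))
v = √(2 × 24600 / (1.03 × 19.3 × 0.776)) = √3189 = 56.5 m/s

v = 56.5 m/s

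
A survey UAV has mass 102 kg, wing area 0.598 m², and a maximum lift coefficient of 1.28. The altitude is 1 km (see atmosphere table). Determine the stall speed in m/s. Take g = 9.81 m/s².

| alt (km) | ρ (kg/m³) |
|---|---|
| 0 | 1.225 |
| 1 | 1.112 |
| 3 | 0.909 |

At 1 km, from the table: ρ = 1.112 kg/m³.
Weight W = mg = 102 × 9.81 = 1001 N.
V_stall = √(2W/(ρ·S·CL,max)) = √(2 × 1001 / (1.112 × 0.598 × 1.28))
V_stall = √2351 = 48.5 m/s

V_stall = 48.5 m/s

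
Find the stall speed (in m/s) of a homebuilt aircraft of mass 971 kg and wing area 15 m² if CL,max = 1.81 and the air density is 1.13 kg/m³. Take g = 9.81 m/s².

V_stall = 24.9 m/s

At stall, lift equals weight: L = W = m·g = 971 × 9.81 = 9526 N.
From L = ½ρV²S·CL,max = W: V_stall = √(2W/(ρSCL,max)) = √(2·9526/(1.13·15·1.81))
V_stall = √621 = 24.9 m/s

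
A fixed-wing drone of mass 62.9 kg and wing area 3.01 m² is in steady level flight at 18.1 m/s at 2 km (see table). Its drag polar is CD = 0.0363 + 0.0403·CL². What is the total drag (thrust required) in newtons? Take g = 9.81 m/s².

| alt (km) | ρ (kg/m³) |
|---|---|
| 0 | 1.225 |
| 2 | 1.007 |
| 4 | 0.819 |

D = 48.9 N

At 2 km, from the table: ρ = 1.007 kg/m³.
Level flight ⇒ L = W = m·g = 62.9 × 9.81 = 617.05 N.
q = ½ρv² = ½ × 1.007 × 18.1² = 165 Pa.
Required CL = L/(qS) = 617.05/(165·3.01) = 1.243.
CD = 0.0363 + 0.0403 × 1.243² = 0.09854.
D = q·S·CD = 165 × 3.01 × 0.09854 = 48.93 N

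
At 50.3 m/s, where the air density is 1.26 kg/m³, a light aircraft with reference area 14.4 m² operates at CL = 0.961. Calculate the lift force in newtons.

Dynamic pressure q = ½ρv² = ½ × 1.26 × 50.3² = 1594 Pa.
L = q·S·CL = 1594 × 14.4 × 0.961 = 22100 N ≈ 22.1 kN

L = 22100 N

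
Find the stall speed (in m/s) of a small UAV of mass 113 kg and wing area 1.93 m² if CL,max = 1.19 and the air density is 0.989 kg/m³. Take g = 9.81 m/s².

Weight W = mg = 113 × 9.81 = 1109 N.
From L = ½ρV²S·CL,max = W: V_stall = √(2W/(ρSCL,max)) = √(2·1109/(0.989·1.93·1.19))
V_stall = √976.1 = 31.2 m/s

V_stall = 31.2 m/s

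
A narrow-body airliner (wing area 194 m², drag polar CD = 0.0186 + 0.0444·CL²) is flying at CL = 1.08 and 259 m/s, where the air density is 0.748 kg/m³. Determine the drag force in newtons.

CD = 0.0186 + 0.0444 × 1.08² = 0.07039
D = ½ρv²S·CD = ½ × 0.748 × 259² × 194 × 0.07039 = 3.43×10^5 N

D = 3.43×10^5 N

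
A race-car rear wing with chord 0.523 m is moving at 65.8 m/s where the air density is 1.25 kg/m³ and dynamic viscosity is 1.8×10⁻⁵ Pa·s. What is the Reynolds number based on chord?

Re = 2.39×10^6

Re = ρ·v·c/μ = 1.25 × 65.8 × 0.523 / (1.8×10⁻⁵) = 2.39×10^6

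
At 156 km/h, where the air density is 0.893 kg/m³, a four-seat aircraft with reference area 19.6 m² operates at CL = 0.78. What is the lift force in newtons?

L = 12800 N

Convert speed: v = 156 km/h ÷ 3.6 = 43.33 m/s.
L = ½ρv²S·CL = ½ × 0.893 × 43.33² × 19.6 × 0.78 = 12800 N ≈ 12.8 kN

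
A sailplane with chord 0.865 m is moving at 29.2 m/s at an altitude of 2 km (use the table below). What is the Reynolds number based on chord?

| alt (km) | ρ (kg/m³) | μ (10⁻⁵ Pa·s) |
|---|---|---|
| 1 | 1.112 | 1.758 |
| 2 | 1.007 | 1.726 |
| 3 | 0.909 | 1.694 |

At 2 km, from the table: ρ = 1.007 kg/m³, μ = 1.726×10⁻⁵ Pa·s.
Re = ρ·v·c/μ = 1.007 × 29.2 × 0.865 / (1.726×10⁻⁵) = 1.47×10^6

Re = 1.47×10^6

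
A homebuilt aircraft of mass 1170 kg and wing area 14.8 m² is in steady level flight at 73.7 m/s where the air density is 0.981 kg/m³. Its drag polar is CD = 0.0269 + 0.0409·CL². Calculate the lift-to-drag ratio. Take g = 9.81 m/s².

L/D = 9.59

Level flight ⇒ L = W = m·g = 1170 × 9.81 = 11478 N.
Dynamic pressure q = 0.5 × 0.981 × 73.7² = 2664 Pa.
CL = 2W/(ρv²S) = 2×11478/(0.981×73.7²×14.8) = 0.2911.
CD = 0.0269 + 0.0409 × 0.2911² = 0.03037.
L/D = CL/CD = 0.2911 / 0.03037 = 9.59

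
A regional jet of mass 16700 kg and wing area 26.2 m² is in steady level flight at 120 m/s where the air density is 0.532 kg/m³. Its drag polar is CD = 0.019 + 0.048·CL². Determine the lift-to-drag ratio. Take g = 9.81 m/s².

L/D = 11.1

In steady level flight, lift balances weight: W = mg = 16700 × 9.81 = 1.6383×10^5 N.
q = ½ρv² = ½ × 0.532 × 120² = 3830 Pa.
CL = W/(q·S) = 1.6383×10^5 / (3830 × 26.2) = 1.632.
CD = 0.019 + 0.048 × 1.632² = 0.1469.
L/D = CL/CD = 1.632 / 0.1469 = 11.1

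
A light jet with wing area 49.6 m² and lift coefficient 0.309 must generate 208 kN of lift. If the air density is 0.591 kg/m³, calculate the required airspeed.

v = 214 m/s

L = ½ρv²S·CL ⇒ v = √(2L/(ρ·S·CL))
v = √(2 × 2.08×10^5 / (0.591 × 49.6 × 0.309)) = √45930 = 214 m/s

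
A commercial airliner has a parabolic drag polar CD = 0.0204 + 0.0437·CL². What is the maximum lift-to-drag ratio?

(L/D)max = 16.7

For CD = CD0 + K·CL², (L/D)max occurs at CL* = √(CD0/K) and equals 1/(2√(K·CD0)).
(L/D)max = 1/(2√(0.0437 × 0.0204)) = 1/(2 × 0.02986) = 16.7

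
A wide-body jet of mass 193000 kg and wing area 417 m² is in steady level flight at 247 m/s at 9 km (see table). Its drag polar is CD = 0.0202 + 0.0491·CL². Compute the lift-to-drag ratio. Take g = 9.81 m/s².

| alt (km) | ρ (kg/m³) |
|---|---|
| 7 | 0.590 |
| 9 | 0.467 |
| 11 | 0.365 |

At 9 km, from the table: ρ = 0.467 kg/m³.
In steady level flight, lift balances weight: W = mg = 193000 × 9.81 = 1.8933×10^6 N.
Dynamic pressure q = 0.5 × 0.467 × 247² = 14250 Pa.
Required CL = L/(qS) = 1.8933×10^6/(14250·417) = 0.3187.
CD = 0.0202 + 0.0491 × 0.3187² = 0.02519.
L/D = CL/CD = 0.3187 / 0.02519 = 12.7

L/D = 12.7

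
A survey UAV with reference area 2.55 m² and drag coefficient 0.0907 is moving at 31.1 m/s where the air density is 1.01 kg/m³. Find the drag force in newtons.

Dynamic pressure q = ½ρv² = ½ × 1.01 × 31.1² = 488.4 Pa.
D = q·S·CD = 488.4 × 2.55 × 0.0907 = 113 N

D = 113 N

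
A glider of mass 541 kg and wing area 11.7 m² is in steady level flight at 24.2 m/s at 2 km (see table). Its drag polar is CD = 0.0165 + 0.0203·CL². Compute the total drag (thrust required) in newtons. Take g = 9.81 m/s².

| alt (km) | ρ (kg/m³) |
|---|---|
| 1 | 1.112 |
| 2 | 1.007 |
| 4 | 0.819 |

At 2 km, from the table: ρ = 1.007 kg/m³.
Level flight ⇒ L = W = m·g = 541 × 9.81 = 5307.2 N.
Dynamic pressure q = 0.5 × 1.007 × 24.2² = 294.9 Pa.
Required CL = L/(qS) = 5307.2/(294.9·11.7) = 1.538.
CD = 0.0165 + 0.0203 × 1.538² = 0.06454.
D = q·S·CD = 294.9 × 11.7 × 0.06454 = 222.7 N

D = 223 N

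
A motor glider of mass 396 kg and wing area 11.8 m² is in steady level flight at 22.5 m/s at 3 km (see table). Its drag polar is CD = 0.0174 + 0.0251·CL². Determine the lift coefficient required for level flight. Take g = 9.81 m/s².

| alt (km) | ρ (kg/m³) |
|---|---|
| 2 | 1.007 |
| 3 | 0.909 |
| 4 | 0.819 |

CL = 1.43

At 3 km, from the table: ρ = 0.909 kg/m³.
Weight W = mg = 396 × 9.81 = 3884.8 N; in level flight L = W.
q = ½ρv² = ½ × 0.909 × 22.5² = 230.1 Pa.
CL = W/(q·S) = 3884.8 / (230.1 × 11.8) = 1.431.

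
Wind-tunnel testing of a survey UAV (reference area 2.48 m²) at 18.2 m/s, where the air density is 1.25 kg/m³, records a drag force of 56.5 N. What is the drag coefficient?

CD = 0.11

From D = ½ρv²S·CD, rearranging gives CD = 2D/(ρv²S).
CD = 2 × 56.5 / (1.25 × 18.2² × 2.48) = 0.11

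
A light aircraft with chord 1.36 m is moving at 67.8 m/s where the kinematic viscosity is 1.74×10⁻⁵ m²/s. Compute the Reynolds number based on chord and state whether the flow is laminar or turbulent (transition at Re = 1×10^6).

Re = 5.3×10^6 (turbulent)

Re = v·c/ν = 67.8 × 1.36 / (1.74×10⁻⁵) = 5.3×10^6
Since 5.3×10^6 > 1×10^6, the flow is turbulent.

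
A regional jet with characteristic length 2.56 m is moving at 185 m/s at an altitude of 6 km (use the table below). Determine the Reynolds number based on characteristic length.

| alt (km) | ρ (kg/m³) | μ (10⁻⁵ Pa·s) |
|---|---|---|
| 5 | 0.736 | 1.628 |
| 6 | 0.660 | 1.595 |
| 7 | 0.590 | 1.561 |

Re = 1.96×10^7

At 6 km, from the table: ρ = 0.660 kg/m³, μ = 1.595×10⁻⁵ Pa·s.
Re = ρ·v·c/μ = 0.66 × 185 × 2.56 / (1.595×10⁻⁵) = 1.96×10^7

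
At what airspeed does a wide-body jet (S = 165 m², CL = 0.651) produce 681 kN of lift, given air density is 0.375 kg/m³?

L = ½ρv²S·CL ⇒ v = √(2L/(ρ·S·CL))
v = √(2 × 6.81×10^5 / (0.375 × 165 × 0.651)) = √33810 = 184 m/s

v = 184 m/s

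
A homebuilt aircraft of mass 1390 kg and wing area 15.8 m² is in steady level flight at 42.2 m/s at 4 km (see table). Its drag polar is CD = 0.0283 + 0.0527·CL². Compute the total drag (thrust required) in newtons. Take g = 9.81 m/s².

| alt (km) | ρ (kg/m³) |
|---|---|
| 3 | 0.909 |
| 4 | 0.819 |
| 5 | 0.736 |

At 4 km, from the table: ρ = 0.819 kg/m³.
Level flight ⇒ L = W = m·g = 1390 × 9.81 = 13636 N.
Dynamic pressure q = 0.5 × 0.819 × 42.2² = 729.3 Pa.
CL = 2W/(ρv²S) = 2×13636/(0.819×42.2²×15.8) = 1.183.
CD = 0.0283 + 0.0527 × 1.183² = 0.1021.
D = q·S·CD = 729.3 × 15.8 × 0.1021 = 1177 N

D = 1180 N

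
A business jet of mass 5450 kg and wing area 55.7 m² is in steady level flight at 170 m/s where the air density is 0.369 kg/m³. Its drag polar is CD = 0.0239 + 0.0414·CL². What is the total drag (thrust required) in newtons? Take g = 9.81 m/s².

In steady level flight, lift balances weight: W = mg = 5450 × 9.81 = 53464 N.
Dynamic pressure q = 0.5 × 0.369 × 170² = 5332 Pa.
CL = W/(q·S) = 53464 / (5332 × 55.7) = 0.18.
CD = 0.0239 + 0.0414 × 0.18² = 0.02524.
D = q·S·CD = 5332 × 55.7 × 0.02524 = 7497 N

D = 7500 N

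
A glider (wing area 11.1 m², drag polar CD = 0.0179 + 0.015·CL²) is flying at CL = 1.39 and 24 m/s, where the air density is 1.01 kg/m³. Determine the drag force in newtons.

CD = 0.0179 + 0.015 × 1.39² = 0.04688
D = ½ρv²S·CD = ½ × 1.01 × 24² × 11.1 × 0.04688 = 151 N

D = 151 N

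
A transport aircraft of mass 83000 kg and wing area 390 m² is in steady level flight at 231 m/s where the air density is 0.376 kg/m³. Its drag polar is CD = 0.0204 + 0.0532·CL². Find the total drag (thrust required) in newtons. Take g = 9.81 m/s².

D = 88800 N

In steady level flight, lift balances weight: W = mg = 83000 × 9.81 = 8.1423×10^5 N.
q = ½ρv² = ½ × 0.376 × 231² = 10030 Pa.
Required CL = L/(qS) = 8.1423×10^5/(10030·390) = 0.2081.
CD = 0.0204 + 0.0532 × 0.2081² = 0.0227.
D = q·S·CD = 10030 × 390 × 0.0227 = 88830 N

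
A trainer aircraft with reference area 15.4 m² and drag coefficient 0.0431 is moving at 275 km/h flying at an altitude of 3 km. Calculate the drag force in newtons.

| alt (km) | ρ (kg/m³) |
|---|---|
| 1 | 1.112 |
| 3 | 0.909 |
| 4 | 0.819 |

D = 1760 N

At 3 km, from the table: ρ = 0.909 kg/m³.
Convert speed: v = 275 km/h ÷ 3.6 = 76.39 m/s.
D = ½ρv²S·CD = ½ × 0.909 × 76.39² × 15.4 × 0.0431 = 1760 N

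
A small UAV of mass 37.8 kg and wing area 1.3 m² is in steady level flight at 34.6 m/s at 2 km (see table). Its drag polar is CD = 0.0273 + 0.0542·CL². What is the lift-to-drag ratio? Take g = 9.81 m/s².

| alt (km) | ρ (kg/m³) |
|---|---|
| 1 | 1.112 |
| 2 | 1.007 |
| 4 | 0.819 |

At 2 km, from the table: ρ = 1.007 kg/m³.
In steady level flight, lift balances weight: W = mg = 37.8 × 9.81 = 370.82 N.
q = ½ρv² = ½ × 1.007 × 34.6² = 602.8 Pa.
CL = W/(q·S) = 370.82 / (602.8 × 1.3) = 0.4732.
CD = 0.0273 + 0.0542 × 0.4732² = 0.03944.
L/D = CL/CD = 0.4732 / 0.03944 = 12

L/D = 12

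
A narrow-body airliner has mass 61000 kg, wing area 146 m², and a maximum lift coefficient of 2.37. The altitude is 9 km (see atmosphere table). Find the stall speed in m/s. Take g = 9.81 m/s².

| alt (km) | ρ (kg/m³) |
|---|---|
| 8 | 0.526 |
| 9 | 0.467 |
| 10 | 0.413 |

V_stall = 86.1 m/s

At 9 km, from the table: ρ = 0.467 kg/m³.
Weight W = mg = 61000 × 9.81 = 5.984×10^5 N.
V_stall = √(2W/(ρ·S·CL,max)) = √(2 × 5.984×10^5 / (0.467 × 146 × 2.37))
V_stall = √7406 = 86.1 m/s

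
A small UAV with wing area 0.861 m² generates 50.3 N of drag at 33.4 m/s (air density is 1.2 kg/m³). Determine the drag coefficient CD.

From D = ½ρv²S·CD, rearranging gives CD = 2D/(ρv²S).
CD = 2 × 50.3 / (1.2 × 33.4² × 0.861) = 0.0873

CD = 0.0873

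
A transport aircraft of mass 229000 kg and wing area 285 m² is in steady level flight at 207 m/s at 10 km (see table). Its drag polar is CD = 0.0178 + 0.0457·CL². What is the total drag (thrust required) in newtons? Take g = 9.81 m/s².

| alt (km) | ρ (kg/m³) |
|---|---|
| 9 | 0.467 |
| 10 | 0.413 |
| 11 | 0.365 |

At 10 km, from the table: ρ = 0.413 kg/m³.
Level flight ⇒ L = W = m·g = 229000 × 9.81 = 2.2465×10^6 N.
q = ½ρv² = ½ × 0.413 × 207² = 8848 Pa.
Required CL = L/(qS) = 2.2465×10^6/(8848·285) = 0.8908.
CD = 0.0178 + 0.0457 × 0.8908² = 0.05407.
D = q·S·CD = 8848 × 285 × 0.05407 = 1.363×10^5 N

D = 1.36×10^5 N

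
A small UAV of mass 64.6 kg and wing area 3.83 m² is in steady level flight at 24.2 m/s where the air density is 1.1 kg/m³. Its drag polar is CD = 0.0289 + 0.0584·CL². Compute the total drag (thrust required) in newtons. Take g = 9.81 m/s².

D = 54.7 N

Weight W = mg = 64.6 × 9.81 = 633.73 N; in level flight L = W.
q = ½ρv² = ½ × 1.1 × 24.2² = 322.1 Pa.
Required CL = L/(qS) = 633.73/(322.1·3.83) = 0.5137.
CD = 0.0289 + 0.0584 × 0.5137² = 0.04431.
D = q·S·CD = 322.1 × 3.83 × 0.04431 = 54.66 N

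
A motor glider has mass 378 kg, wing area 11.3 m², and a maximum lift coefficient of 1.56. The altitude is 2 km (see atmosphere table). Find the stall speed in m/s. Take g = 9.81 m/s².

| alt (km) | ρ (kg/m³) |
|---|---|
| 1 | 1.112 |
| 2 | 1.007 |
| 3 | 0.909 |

V_stall = 20.4 m/s

At 2 km, from the table: ρ = 1.007 kg/m³.
At stall, lift equals weight: L = W = m·g = 378 × 9.81 = 3708 N.
From L = ½ρV²S·CL,max = W: V_stall = √(2W/(ρSCL,max)) = √(2·3708/(1.007·11.3·1.56))
V_stall = √417.8 = 20.4 m/s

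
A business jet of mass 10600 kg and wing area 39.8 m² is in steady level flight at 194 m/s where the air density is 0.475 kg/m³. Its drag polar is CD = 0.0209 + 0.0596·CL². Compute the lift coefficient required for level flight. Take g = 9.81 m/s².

CL = 0.292

Level flight ⇒ L = W = m·g = 10600 × 9.81 = 1.0399×10^5 N.
q = ½ρv² = ½ × 0.475 × 194² = 8939 Pa.
CL = W/(q·S) = 1.0399×10^5 / (8939 × 39.8) = 0.2923.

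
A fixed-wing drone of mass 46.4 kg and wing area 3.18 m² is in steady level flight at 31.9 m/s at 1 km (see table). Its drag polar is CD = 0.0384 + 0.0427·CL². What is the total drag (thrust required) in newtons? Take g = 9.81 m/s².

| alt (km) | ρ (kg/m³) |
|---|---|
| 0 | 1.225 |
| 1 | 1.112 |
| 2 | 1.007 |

At 1 km, from the table: ρ = 1.112 kg/m³.
In steady level flight, lift balances weight: W = mg = 46.4 × 9.81 = 455.18 N.
Dynamic pressure q = 0.5 × 1.112 × 31.9² = 565.8 Pa.
Required CL = L/(qS) = 455.18/(565.8·3.18) = 0.253.
CD = 0.0384 + 0.0427 × 0.253² = 0.04113.
D = q·S·CD = 565.8 × 3.18 × 0.04113 = 74.01 N

D = 74 N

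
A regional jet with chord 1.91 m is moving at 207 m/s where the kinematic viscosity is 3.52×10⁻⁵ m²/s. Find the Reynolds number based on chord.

Re = 1.12×10^7

Re = v·c/ν = 207 × 1.91 / (3.52×10⁻⁵) = 1.12×10^7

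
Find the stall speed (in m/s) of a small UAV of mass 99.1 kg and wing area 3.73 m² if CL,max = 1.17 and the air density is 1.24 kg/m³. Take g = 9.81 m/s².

Stall occurs when L = W at CL,max. W = mg = 99.1 × 9.81 = 972.2 N.
V_stall = √(2W/(ρ·S·CL,max)) = √(2 × 972.2 / (1.24 × 3.73 × 1.17))
V_stall = √359.3 = 19 m/s

V_stall = 19 m/s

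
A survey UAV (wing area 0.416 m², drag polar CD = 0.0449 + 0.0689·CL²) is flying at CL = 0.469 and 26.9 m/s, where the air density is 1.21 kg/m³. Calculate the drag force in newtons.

D = 10.9 N

CD = 0.0449 + 0.0689 × 0.469² = 0.06006
D = ½ρv²S·CD = ½ × 1.21 × 26.9² × 0.416 × 0.06006 = 10.9 N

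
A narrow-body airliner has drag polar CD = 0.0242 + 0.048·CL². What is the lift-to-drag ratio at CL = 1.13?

L/D = 13.2

CD = 0.0242 + 0.048 × 1.13² = 0.08549
L/D = CL/CD = 1.13 / 0.08549 = 13.2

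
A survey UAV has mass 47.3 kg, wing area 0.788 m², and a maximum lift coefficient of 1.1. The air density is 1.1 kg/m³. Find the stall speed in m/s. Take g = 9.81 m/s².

Weight W = mg = 47.3 × 9.81 = 464 N.
V_stall = √(2W/(ρ·S·CL,max)) = √(2 × 464 / (1.1 × 0.788 × 1.1))
V_stall = √973.3 = 31.2 m/s

V_stall = 31.2 m/s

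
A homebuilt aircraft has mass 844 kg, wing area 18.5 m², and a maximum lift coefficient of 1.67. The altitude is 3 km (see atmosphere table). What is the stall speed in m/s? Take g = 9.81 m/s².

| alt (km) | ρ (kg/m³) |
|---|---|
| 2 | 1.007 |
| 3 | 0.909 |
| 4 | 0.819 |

V_stall = 24.3 m/s

At 3 km, from the table: ρ = 0.909 kg/m³.
At stall, lift equals weight: L = W = m·g = 844 × 9.81 = 8280 N.
V_stall = √(2W/(ρ·S·CL,max)) = √(2 × 8280 / (0.909 × 18.5 × 1.67))
V_stall = √589.6 = 24.3 m/s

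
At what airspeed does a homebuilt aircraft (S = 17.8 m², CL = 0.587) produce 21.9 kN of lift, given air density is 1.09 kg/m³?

v = 62 m/s

L = ½ρv²S·CL ⇒ v = √(2L/(ρ·S·CL))
v = √(2 × 21900 / (1.09 × 17.8 × 0.587)) = √3846 = 62 m/s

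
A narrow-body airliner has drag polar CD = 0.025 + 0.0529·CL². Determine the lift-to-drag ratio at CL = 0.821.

CD = 0.025 + 0.0529 × 0.821² = 0.06066
L/D = CL/CD = 0.821 / 0.06066 = 13.5

L/D = 13.5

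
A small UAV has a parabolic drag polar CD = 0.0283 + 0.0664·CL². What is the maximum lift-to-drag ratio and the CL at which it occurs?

For CD = CD0 + K·CL², (L/D)max occurs at CL* = √(CD0/K) and equals 1/(2√(K·CD0)).
(L/D)max = 1/(2√(0.0664 × 0.0283)) = 1/(2 × 0.04335) = 11.5
CL* = √(0.0283/0.0664) = 0.653

(L/D)max = 11.5, at CL = 0.653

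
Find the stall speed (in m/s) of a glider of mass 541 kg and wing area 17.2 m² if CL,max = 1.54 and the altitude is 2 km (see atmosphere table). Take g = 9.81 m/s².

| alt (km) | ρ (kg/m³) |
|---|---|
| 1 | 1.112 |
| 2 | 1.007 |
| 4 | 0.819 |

At 2 km, from the table: ρ = 1.007 kg/m³.
At stall, lift equals weight: L = W = m·g = 541 × 9.81 = 5307 N.
V_stall = √(2W/(ρ·S·CL,max)) = √(2 × 5307 / (1.007 × 17.2 × 1.54))
V_stall = √397.9 = 19.9 m/s

V_stall = 19.9 m/s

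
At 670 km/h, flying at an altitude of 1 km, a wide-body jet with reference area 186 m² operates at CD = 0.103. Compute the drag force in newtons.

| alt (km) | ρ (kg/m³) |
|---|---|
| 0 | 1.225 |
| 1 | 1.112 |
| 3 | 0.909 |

D = 3.69×10^5 N

At 1 km, from the table: ρ = 1.112 kg/m³.
Convert speed: v = 670 km/h ÷ 3.6 = 186.1 m/s.
Dynamic pressure q = ½ρv² = ½ × 1.112 × 186.1² = 19260 Pa.
D = q·S·CD = 19260 × 186 × 0.103 = 3.69×10^5 N ≈ 369 kN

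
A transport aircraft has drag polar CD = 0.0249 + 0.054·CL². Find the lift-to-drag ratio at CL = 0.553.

CD = 0.0249 + 0.054 × 0.553² = 0.04141
L/D = CL/CD = 0.553 / 0.04141 = 13.4

L/D = 13.4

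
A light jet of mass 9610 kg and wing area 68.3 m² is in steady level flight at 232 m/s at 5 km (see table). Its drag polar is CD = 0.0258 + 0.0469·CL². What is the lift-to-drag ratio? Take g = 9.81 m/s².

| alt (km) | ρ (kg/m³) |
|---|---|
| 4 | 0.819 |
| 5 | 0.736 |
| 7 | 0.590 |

At 5 km, from the table: ρ = 0.736 kg/m³.
Weight W = mg = 9610 × 9.81 = 94274 N; in level flight L = W.
q = ½ρv² = ½ × 0.736 × 232² = 19810 Pa.
Required CL = L/(qS) = 94274/(19810·68.3) = 0.06969.
CD = 0.0258 + 0.0469 × 0.06969² = 0.02603.
L/D = CL/CD = 0.06969 / 0.02603 = 2.68

L/D = 2.68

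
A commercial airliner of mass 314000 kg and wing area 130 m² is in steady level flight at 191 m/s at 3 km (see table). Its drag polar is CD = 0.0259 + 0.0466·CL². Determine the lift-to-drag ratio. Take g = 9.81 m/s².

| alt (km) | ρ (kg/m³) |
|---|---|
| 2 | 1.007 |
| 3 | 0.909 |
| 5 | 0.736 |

L/D = 11.8

At 3 km, from the table: ρ = 0.909 kg/m³.
Level flight ⇒ L = W = m·g = 314000 × 9.81 = 3.0803×10^6 N.
Dynamic pressure q = 0.5 × 0.909 × 191² = 16580 Pa.
Required CL = L/(qS) = 3.0803×10^6/(16580·130) = 1.429.
CD = 0.0259 + 0.0466 × 1.429² = 0.1211.
L/D = CL/CD = 1.429 / 0.1211 = 11.8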